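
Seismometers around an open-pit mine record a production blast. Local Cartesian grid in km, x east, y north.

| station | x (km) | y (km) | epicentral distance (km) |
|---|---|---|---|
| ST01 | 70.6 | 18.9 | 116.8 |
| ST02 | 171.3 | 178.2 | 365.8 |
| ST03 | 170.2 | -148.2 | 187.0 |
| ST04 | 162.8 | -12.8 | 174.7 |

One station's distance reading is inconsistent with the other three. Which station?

Solve using three stations at a time. Using ST01, ST03, ST04 (subtract circle equations pairwise → linear system) gives (x, y) ≈ (-1.1, -73.2).
Distances from that point to each station vs reported:
  ST01: calculated 116.7 vs reported 116.8 → residual 0.1 km
  ST02: calculated 304.8 vs reported 365.8 → residual 61.0 km
  ST03: calculated 186.9 vs reported 187.0 → residual 0.1 km
  ST04: calculated 174.6 vs reported 174.7 → residual 0.1 km
ST01, ST03, ST04 are mutually consistent (residuals ≈ 0); ST02 is off by 61.0 km.

ST02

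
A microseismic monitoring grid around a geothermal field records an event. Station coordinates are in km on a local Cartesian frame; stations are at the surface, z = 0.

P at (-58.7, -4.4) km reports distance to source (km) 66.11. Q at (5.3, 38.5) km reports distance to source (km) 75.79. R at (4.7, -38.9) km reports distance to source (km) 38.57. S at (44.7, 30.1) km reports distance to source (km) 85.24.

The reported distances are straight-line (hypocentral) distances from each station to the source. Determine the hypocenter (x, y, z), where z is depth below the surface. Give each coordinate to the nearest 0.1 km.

Each station gives a sphere (x−x_i)² + (y−y_i)² + z² = d_i² (stations at z=0).
Subtracting the P sphere from Q and R: z² cancels, leaving linear equations in x and y:
128.0 x + 85.8 y = -3328.30
126.8 x − 69.0 y = 953.14
Solving: x ≈ -7.502, y ≈ -27.600 km (keep extra digits for the depth step; rounded: -7.5, -27.6).
Then from the P sphere: z² = 66.11² − (x + 58.7)² − (y + 4.4)² with x = -7.502, y = -27.600, so z ≈ 34.800 ≈ 34.8 km.
Check against S (with the unrounded solution): distance 85.24 ≈ 85.24 km. ✓

(-7.5, -27.6, 34.8)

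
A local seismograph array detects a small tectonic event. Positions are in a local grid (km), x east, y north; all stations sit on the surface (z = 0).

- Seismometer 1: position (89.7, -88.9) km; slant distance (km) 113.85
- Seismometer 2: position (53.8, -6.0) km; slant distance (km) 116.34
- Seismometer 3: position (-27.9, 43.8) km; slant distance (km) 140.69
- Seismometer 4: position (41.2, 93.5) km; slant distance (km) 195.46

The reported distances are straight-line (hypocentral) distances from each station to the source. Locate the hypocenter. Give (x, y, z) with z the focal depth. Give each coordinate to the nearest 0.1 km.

Each station gives a sphere (x−x_i)² + (y−y_i)² + z² = d_i² (stations at z=0).
Subtracting the Seismometer 1 sphere from Seismometer 2 and Seismometer 3: z² cancels, leaving linear equations in x and y:
-71.8 x + 165.8 y = -13592.03
-235.2 x + 265.4 y = -20084.30
Solving: x ≈ -13.909, y ≈ -88.002 km (keep extra digits for the depth step; rounded: -13.9, -88.0).
Then from the Seismometer 1 sphere: z² = 113.85² − (x − 89.7)² − (y + 88.9)² with x = -13.909, y = -88.002, so z ≈ 47.183 ≈ 47.2 km.

x ≈ -13.9 km, y ≈ -88.0 km, depth ≈ 47.2 km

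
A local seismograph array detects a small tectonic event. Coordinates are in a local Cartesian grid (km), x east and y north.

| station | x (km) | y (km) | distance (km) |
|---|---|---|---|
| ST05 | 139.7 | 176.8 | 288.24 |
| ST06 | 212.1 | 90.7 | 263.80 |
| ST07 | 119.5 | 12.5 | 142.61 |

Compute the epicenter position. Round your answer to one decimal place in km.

12.6 km east, -81.9 km north

Circle about each station: (x − 139.7)² + (y − 176.8)² = 288.24²; (x − 212.1)² + (y − 90.7)² = 263.80²; (x − 119.5)² + (y − 12.5)² = 142.61².
Subtracting pairs of circle equations eliminates x²+y² and gives linear equations (the radical axes):
144.8 x − 172.2 y = 15930.43
-40.4 x − 328.6 y = 26406.86
Solving the 2×2 system: x ≈ 12.6, y ≈ -81.9 km.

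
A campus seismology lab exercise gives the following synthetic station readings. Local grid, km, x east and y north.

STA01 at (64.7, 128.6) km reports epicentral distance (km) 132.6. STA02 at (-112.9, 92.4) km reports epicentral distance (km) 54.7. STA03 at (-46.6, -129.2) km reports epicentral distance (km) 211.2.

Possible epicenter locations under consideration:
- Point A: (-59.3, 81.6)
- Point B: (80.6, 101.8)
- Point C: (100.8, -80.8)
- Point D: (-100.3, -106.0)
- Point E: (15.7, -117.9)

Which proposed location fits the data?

For each candidate, compare |candidate − station| to the reported distance:
Point A: residuals STA01 0.0, STA02 0.0, STA03 0.0 → max 0.0 km
Point B: residuals STA01 101.4, STA02 139.0, STA03 52.5 → max 139.0 km
Point C: residuals STA01 79.9, STA02 220.4, STA03 56.1 → max 220.4 km
Point D: residuals STA01 154.2, STA02 144.1, STA03 152.7 → max 154.2 km
Point E: residuals STA01 118.7, STA02 191.8, STA03 147.9 → max 191.8 km
Only Point A has all residuals ≈ 0.

Point A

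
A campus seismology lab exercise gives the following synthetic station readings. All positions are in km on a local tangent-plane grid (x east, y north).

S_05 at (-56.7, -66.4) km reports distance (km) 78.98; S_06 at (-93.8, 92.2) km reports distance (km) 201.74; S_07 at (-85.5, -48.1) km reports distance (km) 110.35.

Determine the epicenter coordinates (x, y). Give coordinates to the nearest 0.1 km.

Circle about each station: (x + 56.7)² + (y + 66.4)² = 78.98²; (x + 93.8)² + (y − 92.2)² = 201.74²; (x + 85.5)² + (y + 48.1)² = 110.35².
Subtracting the S_05 equation from the S_06 and S_07 equations removes the quadratic terms:
-74.2 x + 317.2 y = -24785.76
-57.6 x + 36.6 y = -3939.27
Solving the 2×2 system: x ≈ 22.0, y ≈ -73.0 km.

22.0 km east, -73.0 km north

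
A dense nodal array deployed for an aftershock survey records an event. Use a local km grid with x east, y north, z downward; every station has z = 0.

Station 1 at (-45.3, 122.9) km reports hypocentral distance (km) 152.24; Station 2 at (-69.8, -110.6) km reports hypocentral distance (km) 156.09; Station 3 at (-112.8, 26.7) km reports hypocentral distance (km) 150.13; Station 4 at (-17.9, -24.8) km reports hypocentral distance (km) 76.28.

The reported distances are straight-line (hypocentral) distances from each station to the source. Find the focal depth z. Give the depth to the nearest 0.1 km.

Each station gives a sphere (x−x_i)² + (y−y_i)² + z² = d_i² (stations at z=0).
Subtracting the Station 1 sphere from Station 2 and Station 3: z² cancels, leaving linear equations in x and y:
-49.0 x − 467.0 y = -1239.17
-135.0 x − 192.4 y = -3081.77
Solving: x ≈ 22.395, y ≈ 0.304 km (keep extra digits for the depth step; rounded: 22.4, 0.3).
Then from the Station 1 sphere: z² = 152.24² − (x + 45.3)² − (y − 122.9)² with x = 22.395, y = 0.304, so z ≈ 59.704 ≈ 59.7 km.
Check against Station 4 (with the unrounded solution): distance 76.28 ≈ 76.28 km. ✓

depth ≈ 59.7 km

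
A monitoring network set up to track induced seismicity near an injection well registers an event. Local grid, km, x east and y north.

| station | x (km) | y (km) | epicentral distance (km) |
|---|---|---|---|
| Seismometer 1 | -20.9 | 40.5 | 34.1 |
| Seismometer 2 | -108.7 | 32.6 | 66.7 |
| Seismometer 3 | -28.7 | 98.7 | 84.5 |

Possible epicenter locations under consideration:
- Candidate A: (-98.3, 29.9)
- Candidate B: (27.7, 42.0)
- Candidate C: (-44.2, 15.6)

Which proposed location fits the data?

For each candidate, compare |candidate − station| to the reported distance:
Candidate A: residuals Seismometer 1 44.0, Seismometer 2 56.0, Seismometer 3 13.4 → max 56.0 km
Candidate B: residuals Seismometer 1 14.5, Seismometer 2 70.0, Seismometer 3 4.5 → max 70.0 km
Candidate C: residuals Seismometer 1 0.0, Seismometer 2 0.0, Seismometer 3 0.0 → max 0.0 km
Only Candidate C has all residuals ≈ 0.

Candidate C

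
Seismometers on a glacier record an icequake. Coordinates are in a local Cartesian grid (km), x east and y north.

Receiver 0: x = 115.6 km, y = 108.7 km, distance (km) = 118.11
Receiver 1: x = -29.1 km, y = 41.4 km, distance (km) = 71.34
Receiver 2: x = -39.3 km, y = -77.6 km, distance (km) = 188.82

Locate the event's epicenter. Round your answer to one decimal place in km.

-2.5 km east, 107.6 km north

Circle about each station: (x − 115.6)² + (y − 108.7)² = 118.11²; (x + 29.1)² + (y − 41.4)² = 71.34²; (x + 39.3)² + (y + 77.6)² = 188.82².
Subtracting pairs of circle equations eliminates x²+y² and gives linear equations (the radical axes):
-289.4 x − 134.6 y = -13757.70
-309.8 x − 372.6 y = -39315.82
Solving the 2×2 system: x ≈ -2.5, y ≈ 107.6 km.
Check against Receiver 0 (with the unrounded x, y): √((x − 115.6)²+(y − 108.7)²) = 118.11 ≈ 118.11 km. ✓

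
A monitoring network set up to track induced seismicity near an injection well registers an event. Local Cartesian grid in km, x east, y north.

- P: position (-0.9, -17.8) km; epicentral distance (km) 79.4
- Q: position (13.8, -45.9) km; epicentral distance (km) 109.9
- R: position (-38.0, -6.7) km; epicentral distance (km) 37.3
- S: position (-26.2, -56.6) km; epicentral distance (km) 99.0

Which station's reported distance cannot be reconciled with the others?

R

Solve using three stations at a time. Using P, Q, S (subtract circle equations pairwise → linear system) gives (x, y) ≈ (-58.3, 37.0).
Distances from that point to each station vs reported:
  P: calculated 79.4 vs reported 79.4 → residual 0.0 km
  Q: calculated 109.9 vs reported 109.9 → residual 0.0 km
  R: calculated 48.2 vs reported 37.3 → residual 10.9 km
  S: calculated 99.0 vs reported 99.0 → residual 0.0 km
P, Q, S are mutually consistent (residuals ≈ 0); R is off by 10.9 km.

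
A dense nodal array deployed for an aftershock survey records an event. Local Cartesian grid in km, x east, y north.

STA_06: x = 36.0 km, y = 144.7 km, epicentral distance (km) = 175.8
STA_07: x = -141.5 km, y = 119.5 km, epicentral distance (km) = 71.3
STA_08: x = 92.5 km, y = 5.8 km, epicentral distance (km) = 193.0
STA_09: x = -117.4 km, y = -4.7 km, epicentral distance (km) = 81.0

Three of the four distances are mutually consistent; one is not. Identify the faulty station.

STA_06

Solve using three stations at a time. Using STA_07, STA_08, STA_09 (subtract circle equations pairwise → linear system) gives (x, y) ≈ (-89.1, 71.2).
Distances from that point to each station vs reported:
  STA_06: calculated 145.1 vs reported 175.8 → residual 30.7 km
  STA_07: calculated 71.3 vs reported 71.3 → residual 0.0 km
  STA_08: calculated 193.0 vs reported 193.0 → residual 0.0 km
  STA_09: calculated 81.0 vs reported 81.0 → residual 0.0 km
STA_07, STA_08, STA_09 are mutually consistent (residuals ≈ 0); STA_06 is off by 30.7 km.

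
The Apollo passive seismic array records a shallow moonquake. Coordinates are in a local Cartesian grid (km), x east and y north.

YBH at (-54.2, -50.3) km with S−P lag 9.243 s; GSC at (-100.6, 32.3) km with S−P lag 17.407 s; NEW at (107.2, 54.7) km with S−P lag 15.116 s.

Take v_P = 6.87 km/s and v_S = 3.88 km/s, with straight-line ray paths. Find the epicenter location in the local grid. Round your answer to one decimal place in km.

Distance from S−P lag: d = Δt · v_P v_S / (v_P − v_S) = Δt · (6.87·3.88)/(6.87−3.88) ≈ 8.9149·Δt.
So d_YBH = 82.40, d_GSC = 155.18, d_NEW = 134.76 km.
Circle about each station: (x + 54.2)² + (y + 50.3)² = 82.40²; (x + 100.6)² + (y − 32.3)² = 155.18²; (x − 107.2)² + (y − 54.7)² = 134.76².
Subtracting the YBH equation from the GSC and NEW equations removes the quadratic terms:
-92.8 x + 165.2 y = -11595.15
322.8 x + 210.0 y = -2354.30
Solving the 2×2 system: x ≈ 28.1, y ≈ -54.4 km.

28.1 km east, -54.4 km north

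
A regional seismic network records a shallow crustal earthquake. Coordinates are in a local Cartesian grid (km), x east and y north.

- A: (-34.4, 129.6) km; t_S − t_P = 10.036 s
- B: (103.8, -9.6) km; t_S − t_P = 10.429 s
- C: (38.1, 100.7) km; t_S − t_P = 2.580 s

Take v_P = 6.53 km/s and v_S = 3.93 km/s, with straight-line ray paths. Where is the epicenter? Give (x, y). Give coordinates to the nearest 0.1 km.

Distance from S−P lag: d = Δt · v_P v_S / (v_P − v_S) = Δt · (6.53·3.93)/(6.53−3.93) ≈ 9.8703·Δt.
So d_A = 99.06, d_B = 102.94, d_C = 25.47 km.
Circle about each station: (x + 34.4)² + (y − 129.6)² = 99.06²; (x − 103.8)² + (y + 9.6)² = 102.94²; (x − 38.1)² + (y − 100.7)² = 25.47².
Subtracting pairs of circle equations eliminates x²+y² and gives linear equations (the radical axes):
276.4 x − 278.4 y = -7896.68
145.0 x − 57.8 y = 2776.74
Solving the 2×2 system: x ≈ 50.4, y ≈ 78.4 km.
Check against A (with the unrounded x, y): √((x + 34.4)²+(y − 129.6)²) = 99.06 ≈ 99.06 km. ✓

(50.4, 78.4)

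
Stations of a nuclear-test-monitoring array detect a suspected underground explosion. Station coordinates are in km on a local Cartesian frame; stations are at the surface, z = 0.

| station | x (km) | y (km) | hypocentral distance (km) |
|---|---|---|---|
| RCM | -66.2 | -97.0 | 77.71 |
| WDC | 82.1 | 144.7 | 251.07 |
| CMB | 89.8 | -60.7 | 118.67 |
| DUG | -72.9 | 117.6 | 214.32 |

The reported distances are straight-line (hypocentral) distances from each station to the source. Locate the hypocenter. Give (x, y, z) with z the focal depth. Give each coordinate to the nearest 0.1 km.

Each station gives a sphere (x−x_i)² + (y−y_i)² + z² = d_i² (stations at z=0).
Subtracting the RCM sphere from WDC and CMB: z² cancels, leaving linear equations in x and y:
296.6 x + 483.4 y = -43110.24
312.0 x + 72.6 y = -10086.63
Solving: x ≈ -13.505, y ≈ -80.895 km (keep extra digits for the depth step; rounded: -13.5, -80.9).
Then from the RCM sphere: z² = 77.71² − (x + 66.2)² − (y + 97.0)² with x = -13.505, y = -80.895, so z ≈ 54.797 ≈ 54.8 km.

(-13.5, -80.9, 54.8)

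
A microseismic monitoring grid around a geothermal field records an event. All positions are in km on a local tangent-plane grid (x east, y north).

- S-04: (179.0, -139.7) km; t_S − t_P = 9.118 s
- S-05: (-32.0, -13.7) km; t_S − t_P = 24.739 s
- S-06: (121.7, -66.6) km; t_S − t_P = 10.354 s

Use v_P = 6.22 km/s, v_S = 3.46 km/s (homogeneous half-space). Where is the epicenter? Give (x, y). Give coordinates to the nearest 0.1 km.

Distance from S−P lag: d = Δt · v_P v_S / (v_P − v_S) = Δt · (6.22·3.46)/(6.22−3.46) ≈ 7.7975·Δt.
So d_S-04 = 71.10, d_S-05 = 192.90, d_S-06 = 80.74 km.
Circle about each station: (x − 179.0)² + (y + 139.7)² = 71.10²; (x + 32.0)² + (y + 13.7)² = 192.90²; (x − 121.7)² + (y + 66.6)² = 80.74².
Subtracting pairs of circle equations eliminates x²+y² and gives linear equations (the radical axes):
-422.0 x + 252.0 y = -82500.60
-114.6 x + 146.2 y = -33774.38
Solving the 2×2 system: x ≈ 108.2, y ≈ -146.2 km.

(108.2, -146.2)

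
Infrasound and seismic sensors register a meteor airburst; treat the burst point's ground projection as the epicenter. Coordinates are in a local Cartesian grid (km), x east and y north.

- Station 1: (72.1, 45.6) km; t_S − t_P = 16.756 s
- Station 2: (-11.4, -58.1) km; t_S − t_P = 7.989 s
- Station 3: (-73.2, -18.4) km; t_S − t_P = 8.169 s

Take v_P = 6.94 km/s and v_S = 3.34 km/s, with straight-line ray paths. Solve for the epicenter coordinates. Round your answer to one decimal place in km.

-21.7 km east, -7.7 km north

Distance from S−P lag: d = Δt · v_P v_S / (v_P − v_S) = Δt · (6.94·3.34)/(6.94−3.34) ≈ 6.4388·Δt.
So d_Station 1 = 107.89, d_Station 2 = 51.44, d_Station 3 = 52.60 km.
Circle about each station: (x − 72.1)² + (y − 45.6)² = 107.89²; (x + 11.4)² + (y + 58.1)² = 51.44²; (x + 73.2)² + (y + 18.4)² = 52.60².
Subtracting the Station 1 equation from the Station 2 and Station 3 equations removes the quadratic terms:
-167.0 x − 207.4 y = 5221.98
-290.6 x − 128.0 y = 7292.52
Solving the 2×2 system: x ≈ -21.7, y ≈ -7.7 km.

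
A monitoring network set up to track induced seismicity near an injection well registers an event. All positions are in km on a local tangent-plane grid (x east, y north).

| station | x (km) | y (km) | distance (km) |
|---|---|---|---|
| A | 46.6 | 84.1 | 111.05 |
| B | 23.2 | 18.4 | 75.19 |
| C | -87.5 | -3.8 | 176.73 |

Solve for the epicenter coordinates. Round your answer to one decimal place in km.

Circle about each station: (x − 46.6)² + (y − 84.1)² = 111.05²; (x − 23.2)² + (y − 18.4)² = 75.19²; (x + 87.5)² + (y + 3.8)² = 176.73².
Subtracting the A equation from the B and C equations removes the quadratic terms:
-46.8 x − 131.4 y = -1689.00
-268.2 x − 175.8 y = -20475.07
Solving the 2×2 system: x ≈ 88.6, y ≈ -18.7 km.

(88.6, -18.7)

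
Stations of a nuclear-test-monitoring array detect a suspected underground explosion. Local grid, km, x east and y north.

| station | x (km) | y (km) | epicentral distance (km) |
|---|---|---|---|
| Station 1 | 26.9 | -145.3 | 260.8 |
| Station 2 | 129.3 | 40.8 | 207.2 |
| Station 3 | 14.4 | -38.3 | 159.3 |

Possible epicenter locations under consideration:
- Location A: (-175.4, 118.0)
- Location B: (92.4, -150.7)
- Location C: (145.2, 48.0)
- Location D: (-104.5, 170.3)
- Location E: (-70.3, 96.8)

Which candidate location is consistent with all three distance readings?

Location E

For each candidate, compare |candidate − station| to the reported distance:
Location A: residuals Station 1 71.2, Station 2 107.1, Station 3 86.6 → max 107.1 km
Location B: residuals Station 1 195.1, Station 2 12.2, Station 3 22.5 → max 195.1 km
Location C: residuals Station 1 34.2, Station 2 189.7, Station 3 2.6 → max 189.7 km
Location D: residuals Station 1 81.1, Station 2 60.1, Station 3 80.8 → max 81.1 km
Location E: residuals Station 1 0.1, Station 2 0.1, Station 3 0.2 → max 0.2 km
Only Location E has all residuals ≈ 0.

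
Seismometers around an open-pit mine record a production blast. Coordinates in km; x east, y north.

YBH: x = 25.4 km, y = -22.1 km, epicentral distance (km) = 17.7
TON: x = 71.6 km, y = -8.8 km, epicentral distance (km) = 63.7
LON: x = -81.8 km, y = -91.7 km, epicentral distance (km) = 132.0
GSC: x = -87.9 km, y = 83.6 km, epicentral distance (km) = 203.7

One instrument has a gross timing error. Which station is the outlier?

YBH

Solve using three stations at a time. Using TON, LON, GSC (subtract circle equations pairwise → linear system) gives (x, y) ≈ (48.1, -68.1).
Distances from that point to each station vs reported:
  YBH: calculated 51.3 vs reported 17.7 → residual 33.6 km
  TON: calculated 63.8 vs reported 63.7 → residual 0.1 km
  LON: calculated 132.0 vs reported 132.0 → residual 0.0 km
  GSC: calculated 203.7 vs reported 203.7 → residual 0.0 km
TON, LON, GSC are mutually consistent (residuals ≈ 0); YBH is off by 33.6 km.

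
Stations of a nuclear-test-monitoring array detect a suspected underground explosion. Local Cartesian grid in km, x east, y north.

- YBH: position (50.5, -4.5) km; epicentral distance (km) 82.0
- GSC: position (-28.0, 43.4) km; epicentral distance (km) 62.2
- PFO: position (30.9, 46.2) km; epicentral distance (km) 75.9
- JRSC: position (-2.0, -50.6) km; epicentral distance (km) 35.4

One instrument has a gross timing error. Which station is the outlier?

Solve using three stations at a time. Using GSC, PFO, JRSC (subtract circle equations pairwise → linear system) gives (x, y) ≈ (-11.7, -16.6).
Distances from that point to each station vs reported:
  YBH: calculated 63.4 vs reported 82.0 → residual 18.6 km
  GSC: calculated 62.2 vs reported 62.2 → residual 0.0 km
  PFO: calculated 75.9 vs reported 75.9 → residual 0.0 km
  JRSC: calculated 35.4 vs reported 35.4 → residual 0.0 km
GSC, PFO, JRSC are mutually consistent (residuals ≈ 0); YBH is off by 18.6 km.

YBH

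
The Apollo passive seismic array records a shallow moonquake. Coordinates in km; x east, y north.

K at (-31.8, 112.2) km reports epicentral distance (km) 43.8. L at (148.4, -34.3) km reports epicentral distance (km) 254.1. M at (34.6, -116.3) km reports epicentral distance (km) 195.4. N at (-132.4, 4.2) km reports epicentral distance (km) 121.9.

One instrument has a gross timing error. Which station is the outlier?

L

Solve using three stations at a time. Using K, M, N (subtract circle equations pairwise → linear system) gives (x, y) ≈ (-28.8, 68.5).
Distances from that point to each station vs reported:
  K: calculated 43.8 vs reported 43.8 → residual 0.0 km
  L: calculated 204.9 vs reported 254.1 → residual 49.2 km
  M: calculated 195.4 vs reported 195.4 → residual 0.0 km
  N: calculated 121.9 vs reported 121.9 → residual 0.0 km
K, M, N are mutually consistent (residuals ≈ 0); L is off by 49.2 km.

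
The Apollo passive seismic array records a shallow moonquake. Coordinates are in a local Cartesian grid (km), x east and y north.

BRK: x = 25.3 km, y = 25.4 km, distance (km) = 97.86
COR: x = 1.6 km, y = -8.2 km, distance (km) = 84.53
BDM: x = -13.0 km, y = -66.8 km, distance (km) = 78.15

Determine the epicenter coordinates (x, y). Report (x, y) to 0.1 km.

Circle about each station: (x − 25.3)² + (y − 25.4)² = 97.86²; (x − 1.6)² + (y + 8.2)² = 84.53²; (x + 13.0)² + (y + 66.8)² = 78.15².
Subtracting the BRK equation from the COR and BDM equations removes the quadratic terms:
-47.4 x − 67.2 y = 1215.81
-76.6 x − 184.4 y = 6815.15
Solving the 2×2 system: x ≈ 65.1, y ≈ -64.0 km.
Check against BRK (with the unrounded x, y): √((x − 25.3)²+(y − 25.4)²) = 97.83 ≈ 97.86 km. ✓

65.1 km east, -64.0 km north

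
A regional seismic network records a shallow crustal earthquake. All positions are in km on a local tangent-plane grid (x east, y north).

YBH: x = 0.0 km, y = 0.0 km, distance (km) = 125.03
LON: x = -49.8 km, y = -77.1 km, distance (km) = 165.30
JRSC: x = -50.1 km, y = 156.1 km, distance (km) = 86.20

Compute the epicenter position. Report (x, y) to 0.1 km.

Circle about each station: x² + y² = 125.03²; (x + 49.8)² + (y + 77.1)² = 165.30²; (x + 50.1)² + (y − 156.1)² = 86.20².
Subtracting pairs of circle equations eliminates x²+y² and gives linear equations (the radical axes):
-99.6 x − 154.2 y = -3267.14
-100.2 x + 312.2 y = 35079.28
Solving the 2×2 system: x ≈ -94.3, y ≈ 82.1 km.

-94.3 km east, 82.1 km north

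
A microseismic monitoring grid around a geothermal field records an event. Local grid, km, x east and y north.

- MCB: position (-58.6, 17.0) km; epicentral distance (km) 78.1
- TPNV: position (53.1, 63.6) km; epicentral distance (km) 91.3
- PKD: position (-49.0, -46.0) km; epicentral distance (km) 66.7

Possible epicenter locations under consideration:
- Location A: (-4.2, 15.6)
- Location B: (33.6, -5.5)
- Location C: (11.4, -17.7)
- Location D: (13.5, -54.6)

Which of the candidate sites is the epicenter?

For each candidate, compare |candidate − station| to the reported distance:
Location A: residuals MCB 23.7, TPNV 16.6, PKD 9.5 → max 23.7 km
Location B: residuals MCB 16.8, TPNV 19.5, PKD 25.3 → max 25.3 km
Location C: residuals MCB 0.0, TPNV 0.1, PKD 0.0 → max 0.1 km
Location D: residuals MCB 23.5, TPNV 33.4, PKD 3.6 → max 33.4 km
Only Location C has all residuals ≈ 0.

Location C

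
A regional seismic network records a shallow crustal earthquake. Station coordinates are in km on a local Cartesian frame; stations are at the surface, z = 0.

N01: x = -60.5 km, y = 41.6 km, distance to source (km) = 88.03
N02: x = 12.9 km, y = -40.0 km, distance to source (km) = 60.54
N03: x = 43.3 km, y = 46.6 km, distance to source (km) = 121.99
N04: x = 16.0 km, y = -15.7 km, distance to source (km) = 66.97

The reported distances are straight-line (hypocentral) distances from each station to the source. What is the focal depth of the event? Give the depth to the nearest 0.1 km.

Each station gives a sphere (x−x_i)² + (y−y_i)² + z² = d_i² (stations at z=0).
Subtracting the N01 sphere from N02 and N03: z² cancels, leaving linear equations in x and y:
146.8 x − 163.2 y = 459.79
207.6 x + 10.0 y = -8476.64
Solving: x ≈ -39.006, y ≈ -37.903 km (keep extra digits for the depth step; rounded: -39.0, -37.9).
Then from the N01 sphere: z² = 88.03² − (x + 60.5)² − (y − 41.6)² with x = -39.006, y = -37.903, so z ≈ 31.090 ≈ 31.1 km.

z ≈ 31.1 km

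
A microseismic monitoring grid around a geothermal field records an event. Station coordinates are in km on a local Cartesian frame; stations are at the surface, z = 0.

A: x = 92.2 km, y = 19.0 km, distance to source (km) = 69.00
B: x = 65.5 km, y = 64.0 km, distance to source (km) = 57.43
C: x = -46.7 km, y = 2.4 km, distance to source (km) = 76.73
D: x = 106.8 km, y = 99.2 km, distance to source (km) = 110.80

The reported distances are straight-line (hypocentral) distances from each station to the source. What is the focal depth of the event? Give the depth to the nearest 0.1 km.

14.1 km

Each station gives a sphere (x−x_i)² + (y−y_i)² + z² = d_i² (stations at z=0).
Subtracting the A sphere from B and C: z² cancels, leaving linear equations in x and y:
-53.4 x + 90.0 y = 987.21
-277.8 x − 33.2 y = -7801.68
Solving: x ≈ 25.000, y ≈ 25.802 km (keep extra digits for the depth step; rounded: 25.0, 25.8).
Then from the A sphere: z² = 69.00² − (x − 92.2)² − (y − 19.0)² with x = 25.000, y = 25.802, so z ≈ 14.103 ≈ 14.1 km.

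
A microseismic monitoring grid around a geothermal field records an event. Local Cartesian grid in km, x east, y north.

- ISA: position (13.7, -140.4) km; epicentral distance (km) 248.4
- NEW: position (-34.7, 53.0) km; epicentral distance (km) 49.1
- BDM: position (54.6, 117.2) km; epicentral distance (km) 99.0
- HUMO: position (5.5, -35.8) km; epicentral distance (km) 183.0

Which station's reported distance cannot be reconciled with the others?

Solve using three stations at a time. Using ISA, NEW, BDM (subtract circle equations pairwise → linear system) gives (x, y) ≈ (-43.2, 101.4).
Distances from that point to each station vs reported:
  ISA: calculated 248.4 vs reported 248.4 → residual 0.0 km
  NEW: calculated 49.1 vs reported 49.1 → residual 0.0 km
  BDM: calculated 99.0 vs reported 99.0 → residual 0.0 km
  HUMO: calculated 145.6 vs reported 183.0 → residual 37.4 km
ISA, NEW, BDM are mutually consistent (residuals ≈ 0); HUMO is off by 37.4 km.

HUMO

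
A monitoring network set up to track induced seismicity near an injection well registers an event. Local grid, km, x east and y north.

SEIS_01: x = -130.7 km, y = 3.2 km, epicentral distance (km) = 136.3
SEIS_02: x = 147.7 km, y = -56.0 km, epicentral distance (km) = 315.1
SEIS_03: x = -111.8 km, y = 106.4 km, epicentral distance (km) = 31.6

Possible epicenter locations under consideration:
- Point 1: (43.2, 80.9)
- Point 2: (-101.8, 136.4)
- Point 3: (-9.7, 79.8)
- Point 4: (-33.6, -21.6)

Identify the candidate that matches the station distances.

Point 2

For each candidate, compare |candidate − station| to the reported distance:
Point 1: residuals SEIS_01 54.2, SEIS_02 142.9, SEIS_03 125.5 → max 142.9 km
Point 2: residuals SEIS_01 0.0, SEIS_02 0.0, SEIS_03 0.0 → max 0.0 km
Point 3: residuals SEIS_01 6.9, SEIS_02 107.2, SEIS_03 73.9 → max 107.2 km
Point 4: residuals SEIS_01 36.1, SEIS_02 130.6, SEIS_03 118.4 → max 130.6 km
Only Point 2 has all residuals ≈ 0.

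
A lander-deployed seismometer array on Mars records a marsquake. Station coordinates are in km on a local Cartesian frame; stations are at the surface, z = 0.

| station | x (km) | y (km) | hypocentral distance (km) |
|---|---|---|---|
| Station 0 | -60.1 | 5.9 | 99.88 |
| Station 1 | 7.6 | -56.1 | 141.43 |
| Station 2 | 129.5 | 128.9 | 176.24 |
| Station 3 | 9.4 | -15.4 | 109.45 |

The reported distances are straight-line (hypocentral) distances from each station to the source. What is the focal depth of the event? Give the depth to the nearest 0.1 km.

Each station gives a sphere (x−x_i)² + (y−y_i)² + z² = d_i² (stations at z=0).
Subtracting the Station 0 sphere from Station 1 and Station 2: z² cancels, leaving linear equations in x and y:
135.4 x − 124.0 y = -10468.28
379.2 x + 246.0 y = 8654.12
Solving: x ≈ -18.699, y ≈ 64.003 km (keep extra digits for the depth step; rounded: -18.7, 64.0).
Then from the Station 0 sphere: z² = 99.88² − (x + 60.1)² − (y − 5.9)² with x = -18.699, y = 64.003, so z ≈ 69.900 ≈ 69.9 km.

69.9 km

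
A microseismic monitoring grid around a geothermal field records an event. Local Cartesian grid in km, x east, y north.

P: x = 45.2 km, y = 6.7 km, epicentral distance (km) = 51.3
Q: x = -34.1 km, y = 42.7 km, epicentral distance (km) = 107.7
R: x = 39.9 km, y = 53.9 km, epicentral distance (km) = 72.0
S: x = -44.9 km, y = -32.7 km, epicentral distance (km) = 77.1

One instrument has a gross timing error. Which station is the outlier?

Solve using three stations at a time. Using P, Q, S (subtract circle equations pairwise → linear system) gives (x, y) ≈ (31.5, -42.7).
Distances from that point to each station vs reported:
  P: calculated 51.2 vs reported 51.3 → residual 0.1 km
  Q: calculated 107.7 vs reported 107.7 → residual 0.0 km
  R: calculated 96.9 vs reported 72.0 → residual 24.9 km
  S: calculated 77.1 vs reported 77.1 → residual 0.0 km
P, Q, S are mutually consistent (residuals ≈ 0); R is off by 24.9 km.

R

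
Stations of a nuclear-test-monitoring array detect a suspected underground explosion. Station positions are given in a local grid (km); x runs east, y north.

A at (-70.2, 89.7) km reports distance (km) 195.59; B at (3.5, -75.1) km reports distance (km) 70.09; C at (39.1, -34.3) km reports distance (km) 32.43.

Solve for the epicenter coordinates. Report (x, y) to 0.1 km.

68.3 km east, -48.4 km north

Circle about each station: (x + 70.2)² + (y − 89.7)² = 195.59²; (x − 3.5)² + (y + 75.1)² = 70.09²; (x − 39.1)² + (y + 34.3)² = 32.43².
Subtracting the A equation from the B and C equations removes the quadratic terms:
147.4 x − 329.6 y = 26020.97
218.6 x − 248.0 y = 26934.91
Solving the 2×2 system: x ≈ 68.3, y ≈ -48.4 km.
Check against A (with the unrounded x, y): √((x + 70.2)²+(y − 89.7)²) = 195.59 ≈ 195.59 km. ✓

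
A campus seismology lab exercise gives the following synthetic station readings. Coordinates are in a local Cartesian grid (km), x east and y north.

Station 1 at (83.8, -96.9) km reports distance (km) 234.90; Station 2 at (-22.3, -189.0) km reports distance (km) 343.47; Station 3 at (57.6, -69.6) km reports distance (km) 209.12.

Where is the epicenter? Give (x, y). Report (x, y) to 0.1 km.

Circle about each station: (x − 83.8)² + (y + 96.9)² = 234.90²; (x + 22.3)² + (y + 189.0)² = 343.47²; (x − 57.6)² + (y + 69.6)² = 209.12².
Subtracting pairs of circle equations eliminates x²+y² and gives linear equations (the radical axes):
-212.2 x − 184.2 y = -42987.39
-52.4 x + 54.6 y = 3196.71
Solving the 2×2 system: x ≈ 82.8, y ≈ 138.0 km.

(82.8, 138.0)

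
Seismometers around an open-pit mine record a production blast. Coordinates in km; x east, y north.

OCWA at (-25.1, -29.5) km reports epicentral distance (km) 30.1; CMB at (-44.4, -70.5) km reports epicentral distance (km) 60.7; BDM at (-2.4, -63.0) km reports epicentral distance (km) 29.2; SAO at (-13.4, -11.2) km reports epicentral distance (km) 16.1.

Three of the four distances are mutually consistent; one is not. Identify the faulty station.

SAO

Solve using three stations at a time. Using OCWA, CMB, BDM (subtract circle equations pairwise → linear system) gives (x, y) ≈ (4.6, -34.6).
Distances from that point to each station vs reported:
  OCWA: calculated 30.1 vs reported 30.1 → residual 0.0 km
  CMB: calculated 60.7 vs reported 60.7 → residual 0.0 km
  BDM: calculated 29.2 vs reported 29.2 → residual 0.0 km
  SAO: calculated 29.5 vs reported 16.1 → residual 13.4 km
OCWA, CMB, BDM are mutually consistent (residuals ≈ 0); SAO is off by 13.4 km.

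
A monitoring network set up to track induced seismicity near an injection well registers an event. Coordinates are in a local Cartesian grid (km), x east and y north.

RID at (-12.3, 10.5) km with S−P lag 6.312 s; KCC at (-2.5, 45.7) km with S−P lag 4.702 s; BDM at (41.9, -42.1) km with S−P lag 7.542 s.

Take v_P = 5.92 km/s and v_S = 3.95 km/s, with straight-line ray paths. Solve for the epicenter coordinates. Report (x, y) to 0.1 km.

Distance from S−P lag: d = Δt · v_P v_S / (v_P − v_S) = Δt · (5.92·3.95)/(5.92−3.95) ≈ 11.8701·Δt.
So d_RID = 74.92, d_KCC = 55.81, d_BDM = 89.52 km.
Circle about each station: (x + 12.3)² + (y − 10.5)² = 74.92²; (x + 2.5)² + (y − 45.7)² = 55.81²; (x − 41.9)² + (y + 42.1)² = 89.52².
Subtracting pairs of circle equations eliminates x²+y² and gives linear equations (the radical axes):
19.6 x + 70.4 y = 4331.45
108.4 x − 105.2 y = 865.66
Solving the 2×2 system: x ≈ 53.3, y ≈ 46.7 km.

(53.3, 46.7)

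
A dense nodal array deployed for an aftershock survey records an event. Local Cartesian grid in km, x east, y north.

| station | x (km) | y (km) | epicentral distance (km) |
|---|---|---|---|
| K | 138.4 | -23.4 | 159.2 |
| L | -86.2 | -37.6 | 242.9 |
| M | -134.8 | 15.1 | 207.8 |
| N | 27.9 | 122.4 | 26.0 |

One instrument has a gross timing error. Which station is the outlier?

Solve using three stations at a time. Using K, M, N (subtract circle equations pairwise → linear system) gives (x, y) ≈ (50.4, 109.3).
Distances from that point to each station vs reported:
  K: calculated 159.2 vs reported 159.2 → residual 0.0 km
  L: calculated 200.6 vs reported 242.9 → residual 42.3 km
  M: calculated 207.8 vs reported 207.8 → residual 0.0 km
  N: calculated 26.1 vs reported 26.0 → residual 0.1 km
K, M, N are mutually consistent (residuals ≈ 0); L is off by 42.3 km.

L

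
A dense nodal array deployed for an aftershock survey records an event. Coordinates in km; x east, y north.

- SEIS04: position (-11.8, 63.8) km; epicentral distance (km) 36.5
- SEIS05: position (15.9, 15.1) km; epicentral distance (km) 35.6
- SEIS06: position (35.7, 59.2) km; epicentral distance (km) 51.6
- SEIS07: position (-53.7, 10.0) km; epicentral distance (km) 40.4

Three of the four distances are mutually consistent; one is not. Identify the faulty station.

Solve using three stations at a time. Using SEIS04, SEIS05, SEIS07 (subtract circle equations pairwise → linear system) gives (x, y) ≈ (-17.4, 27.7).
Distances from that point to each station vs reported:
  SEIS04: calculated 36.5 vs reported 36.5 → residual 0.0 km
  SEIS05: calculated 35.6 vs reported 35.6 → residual 0.0 km
  SEIS06: calculated 61.7 vs reported 51.6 → residual 10.1 km
  SEIS07: calculated 40.4 vs reported 40.4 → residual 0.0 km
SEIS04, SEIS05, SEIS07 are mutually consistent (residuals ≈ 0); SEIS06 is off by 10.1 km.

SEIS06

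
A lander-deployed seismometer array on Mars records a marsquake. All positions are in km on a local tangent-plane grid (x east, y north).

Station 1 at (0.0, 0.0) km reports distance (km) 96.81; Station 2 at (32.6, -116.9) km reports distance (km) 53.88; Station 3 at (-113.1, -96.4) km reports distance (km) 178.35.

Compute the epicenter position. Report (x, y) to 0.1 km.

Circle about each station: x² + y² = 96.81²; (x − 32.6)² + (y + 116.9)² = 53.88²; (x + 113.1)² + (y + 96.4)² = 178.35².
Subtracting the Station 1 equation from the Station 2 and Station 3 equations removes the quadratic terms:
65.2 x − 233.8 y = 21197.49
-226.2 x − 192.8 y = -351.98
Solving the 2×2 system: x ≈ 63.7, y ≈ -72.9 km.

(63.7, -72.9)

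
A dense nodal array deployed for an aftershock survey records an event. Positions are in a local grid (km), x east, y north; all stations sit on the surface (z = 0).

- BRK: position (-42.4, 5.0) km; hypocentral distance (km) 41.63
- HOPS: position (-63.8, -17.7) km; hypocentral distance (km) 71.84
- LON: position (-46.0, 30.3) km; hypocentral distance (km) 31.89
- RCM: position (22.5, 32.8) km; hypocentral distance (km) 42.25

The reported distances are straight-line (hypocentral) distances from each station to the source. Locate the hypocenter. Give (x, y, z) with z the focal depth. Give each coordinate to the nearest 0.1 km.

(-17.5, 35.6, 13.3)

Each station gives a sphere (x−x_i)² + (y−y_i)² + z² = d_i² (stations at z=0).
Subtracting the BRK sphere from HOPS and LON: z² cancels, leaving linear equations in x and y:
-42.8 x − 45.4 y = -866.96
-7.2 x + 50.6 y = 1927.41
Solving: x ≈ -17.507, y ≈ 35.600 km (keep extra digits for the depth step; rounded: -17.5, 35.6).
Then from the BRK sphere: z² = 41.63² − (x + 42.4)² − (y − 5.0)² with x = -17.507, y = 35.600, so z ≈ 13.305 ≈ 13.3 km.
Check against RCM (with the unrounded solution): distance 42.25 ≈ 42.25 km. ✓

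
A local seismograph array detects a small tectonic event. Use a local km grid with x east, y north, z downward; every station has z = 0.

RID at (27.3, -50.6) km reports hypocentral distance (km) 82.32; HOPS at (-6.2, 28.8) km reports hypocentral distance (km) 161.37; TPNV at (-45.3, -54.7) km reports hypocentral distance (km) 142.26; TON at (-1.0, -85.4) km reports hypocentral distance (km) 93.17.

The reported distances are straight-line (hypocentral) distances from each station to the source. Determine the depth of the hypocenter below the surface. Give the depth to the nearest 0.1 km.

depth ≈ 28.7 km

Each station gives a sphere (x−x_i)² + (y−y_i)² + z² = d_i² (stations at z=0).
Subtracting the RID sphere from HOPS and TPNV: z² cancels, leaving linear equations in x and y:
-67.0 x + 158.8 y = -21701.46
-145.2 x − 8.2 y = -11722.80
Solving: x ≈ 86.395, y ≈ -100.208 km (keep extra digits for the depth step; rounded: 86.4, -100.2).
Then from the RID sphere: z² = 82.32² − (x − 27.3)² − (y + 50.6)² with x = 86.395, y = -100.208, so z ≈ 28.695 ≈ 28.7 km.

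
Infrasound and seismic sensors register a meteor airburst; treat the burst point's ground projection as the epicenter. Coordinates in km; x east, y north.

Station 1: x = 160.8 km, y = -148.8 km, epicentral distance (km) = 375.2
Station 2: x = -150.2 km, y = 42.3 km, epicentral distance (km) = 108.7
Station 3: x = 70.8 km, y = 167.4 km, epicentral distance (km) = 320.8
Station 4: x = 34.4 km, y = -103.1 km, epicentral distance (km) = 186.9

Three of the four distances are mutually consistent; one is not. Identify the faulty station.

Station 1

Solve using three stations at a time. Using Station 2, Station 3, Station 4 (subtract circle equations pairwise → linear system) gives (x, y) ≈ (-148.9, -66.4).
Distances from that point to each station vs reported:
  Station 1: calculated 320.4 vs reported 375.2 → residual 54.8 km
  Station 2: calculated 108.7 vs reported 108.7 → residual 0.0 km
  Station 3: calculated 320.8 vs reported 320.8 → residual 0.0 km
  Station 4: calculated 186.9 vs reported 186.9 → residual 0.0 km
Station 2, Station 3, Station 4 are mutually consistent (residuals ≈ 0); Station 1 is off by 54.8 km.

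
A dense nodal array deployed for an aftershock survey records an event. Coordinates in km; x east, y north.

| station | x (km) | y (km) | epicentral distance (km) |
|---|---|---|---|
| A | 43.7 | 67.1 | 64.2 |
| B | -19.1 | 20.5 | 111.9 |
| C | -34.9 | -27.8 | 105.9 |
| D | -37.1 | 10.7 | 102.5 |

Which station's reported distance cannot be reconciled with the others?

B

Solve using three stations at a time. Using A, C, D (subtract circle equations pairwise → linear system) gives (x, y) ≈ (65.5, 6.4).
Distances from that point to each station vs reported:
  A: calculated 64.4 vs reported 64.2 → residual 0.2 km
  B: calculated 85.7 vs reported 111.9 → residual 26.2 km
  C: calculated 106.0 vs reported 105.9 → residual 0.1 km
  D: calculated 102.6 vs reported 102.5 → residual 0.1 km
A, C, D are mutually consistent (residuals ≈ 0); B is off by 26.2 km.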